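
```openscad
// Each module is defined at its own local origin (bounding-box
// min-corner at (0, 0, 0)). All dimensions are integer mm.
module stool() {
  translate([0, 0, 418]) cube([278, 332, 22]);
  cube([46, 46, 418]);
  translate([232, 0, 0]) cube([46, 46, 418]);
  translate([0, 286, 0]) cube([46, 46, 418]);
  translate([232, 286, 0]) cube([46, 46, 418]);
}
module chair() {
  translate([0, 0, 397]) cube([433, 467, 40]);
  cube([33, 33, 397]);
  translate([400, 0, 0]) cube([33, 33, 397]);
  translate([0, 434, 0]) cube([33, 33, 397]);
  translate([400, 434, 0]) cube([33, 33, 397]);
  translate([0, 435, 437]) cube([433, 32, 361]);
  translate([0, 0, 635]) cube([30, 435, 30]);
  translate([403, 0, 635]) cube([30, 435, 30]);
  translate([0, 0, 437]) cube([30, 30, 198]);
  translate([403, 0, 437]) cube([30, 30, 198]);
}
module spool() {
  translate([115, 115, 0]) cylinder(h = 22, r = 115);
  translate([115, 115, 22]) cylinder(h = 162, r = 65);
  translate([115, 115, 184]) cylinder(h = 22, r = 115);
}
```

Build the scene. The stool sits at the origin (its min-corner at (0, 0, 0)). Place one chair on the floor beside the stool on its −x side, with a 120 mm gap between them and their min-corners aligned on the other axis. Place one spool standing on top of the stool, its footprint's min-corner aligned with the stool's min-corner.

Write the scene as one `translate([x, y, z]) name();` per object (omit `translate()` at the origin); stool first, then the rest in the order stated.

stool();
translate([-553, 0, 0]) chair();
translate([0, 0, 440]) spool();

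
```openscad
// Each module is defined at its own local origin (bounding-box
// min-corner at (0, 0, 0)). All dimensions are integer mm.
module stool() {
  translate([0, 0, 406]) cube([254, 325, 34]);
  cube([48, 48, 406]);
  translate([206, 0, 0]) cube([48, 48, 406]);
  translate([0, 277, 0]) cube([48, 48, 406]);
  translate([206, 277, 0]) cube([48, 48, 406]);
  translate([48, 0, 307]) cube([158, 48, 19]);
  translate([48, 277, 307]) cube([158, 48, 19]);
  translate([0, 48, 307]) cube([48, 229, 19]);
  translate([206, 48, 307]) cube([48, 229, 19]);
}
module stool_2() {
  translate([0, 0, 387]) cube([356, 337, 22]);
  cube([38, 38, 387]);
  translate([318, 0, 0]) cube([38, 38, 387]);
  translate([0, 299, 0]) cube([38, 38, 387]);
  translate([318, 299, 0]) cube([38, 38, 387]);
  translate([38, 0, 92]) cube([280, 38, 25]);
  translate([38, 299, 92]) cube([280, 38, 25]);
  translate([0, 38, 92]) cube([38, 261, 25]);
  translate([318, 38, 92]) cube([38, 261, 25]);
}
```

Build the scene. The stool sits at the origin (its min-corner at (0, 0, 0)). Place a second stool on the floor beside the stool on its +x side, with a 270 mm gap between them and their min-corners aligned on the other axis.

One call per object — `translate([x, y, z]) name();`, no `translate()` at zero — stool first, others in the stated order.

stool();
translate([524, 0, 0]) stool_2();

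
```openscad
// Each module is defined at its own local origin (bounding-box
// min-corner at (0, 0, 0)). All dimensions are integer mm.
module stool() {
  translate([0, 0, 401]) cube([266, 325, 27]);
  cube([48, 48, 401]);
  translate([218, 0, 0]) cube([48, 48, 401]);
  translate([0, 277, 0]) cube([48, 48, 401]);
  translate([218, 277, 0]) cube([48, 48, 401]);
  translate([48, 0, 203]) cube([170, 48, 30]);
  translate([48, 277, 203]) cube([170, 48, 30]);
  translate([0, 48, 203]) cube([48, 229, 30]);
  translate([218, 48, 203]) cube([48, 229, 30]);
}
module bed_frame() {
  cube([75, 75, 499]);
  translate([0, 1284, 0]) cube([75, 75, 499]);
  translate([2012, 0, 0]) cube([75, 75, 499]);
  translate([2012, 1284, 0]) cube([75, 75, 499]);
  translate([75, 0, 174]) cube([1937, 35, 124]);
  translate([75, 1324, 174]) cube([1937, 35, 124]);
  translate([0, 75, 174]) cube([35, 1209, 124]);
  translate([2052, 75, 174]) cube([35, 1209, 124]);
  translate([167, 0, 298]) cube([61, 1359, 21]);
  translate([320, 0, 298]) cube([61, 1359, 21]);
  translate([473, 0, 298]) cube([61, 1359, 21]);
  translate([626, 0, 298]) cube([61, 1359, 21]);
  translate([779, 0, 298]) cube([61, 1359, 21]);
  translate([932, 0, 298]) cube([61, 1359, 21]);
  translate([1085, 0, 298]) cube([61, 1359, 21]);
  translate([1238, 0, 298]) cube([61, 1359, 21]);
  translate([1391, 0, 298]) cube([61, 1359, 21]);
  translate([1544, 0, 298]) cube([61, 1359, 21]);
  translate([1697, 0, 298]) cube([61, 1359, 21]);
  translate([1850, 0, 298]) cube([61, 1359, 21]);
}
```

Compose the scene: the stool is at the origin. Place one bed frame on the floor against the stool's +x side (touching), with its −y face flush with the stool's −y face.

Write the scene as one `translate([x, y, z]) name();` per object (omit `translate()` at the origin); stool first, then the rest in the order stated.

stool();
translate([266, 0, 0]) bed_frame();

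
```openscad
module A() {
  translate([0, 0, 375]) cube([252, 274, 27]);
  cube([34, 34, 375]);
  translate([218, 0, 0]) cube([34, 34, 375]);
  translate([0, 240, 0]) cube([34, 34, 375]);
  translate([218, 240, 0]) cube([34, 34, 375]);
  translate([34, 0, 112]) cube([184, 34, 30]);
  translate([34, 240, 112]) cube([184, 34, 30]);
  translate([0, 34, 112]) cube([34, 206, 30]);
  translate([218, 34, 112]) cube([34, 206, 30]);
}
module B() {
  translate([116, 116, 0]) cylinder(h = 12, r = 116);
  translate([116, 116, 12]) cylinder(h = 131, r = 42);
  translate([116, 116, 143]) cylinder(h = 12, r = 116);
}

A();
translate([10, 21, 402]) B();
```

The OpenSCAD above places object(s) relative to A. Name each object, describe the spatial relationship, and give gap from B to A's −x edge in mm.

The spool's min-x is at 10; the stool's min-x is 0; gap = 10 mm.

A is a stool. B is a spool. The spool is on top of the stool, centred. The gap from the spool to the stool's −x edge is 10 mm.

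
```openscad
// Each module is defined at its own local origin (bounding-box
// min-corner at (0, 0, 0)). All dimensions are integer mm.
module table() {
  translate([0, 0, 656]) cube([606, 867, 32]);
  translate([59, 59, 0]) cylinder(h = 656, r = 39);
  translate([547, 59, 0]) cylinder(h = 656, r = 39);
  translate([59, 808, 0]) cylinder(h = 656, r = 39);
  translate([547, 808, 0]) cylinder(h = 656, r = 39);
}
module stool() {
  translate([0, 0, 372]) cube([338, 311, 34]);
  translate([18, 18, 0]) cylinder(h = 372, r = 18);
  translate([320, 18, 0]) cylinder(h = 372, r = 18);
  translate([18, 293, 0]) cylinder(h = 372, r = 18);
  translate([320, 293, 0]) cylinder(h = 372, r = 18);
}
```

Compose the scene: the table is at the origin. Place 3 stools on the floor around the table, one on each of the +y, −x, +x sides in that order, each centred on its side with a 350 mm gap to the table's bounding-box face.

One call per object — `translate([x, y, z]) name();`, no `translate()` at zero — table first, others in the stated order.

table();
translate([134, 1217, 0]) stool();
translate([-688, 278, 0]) stool();
translate([956, 278, 0]) stool();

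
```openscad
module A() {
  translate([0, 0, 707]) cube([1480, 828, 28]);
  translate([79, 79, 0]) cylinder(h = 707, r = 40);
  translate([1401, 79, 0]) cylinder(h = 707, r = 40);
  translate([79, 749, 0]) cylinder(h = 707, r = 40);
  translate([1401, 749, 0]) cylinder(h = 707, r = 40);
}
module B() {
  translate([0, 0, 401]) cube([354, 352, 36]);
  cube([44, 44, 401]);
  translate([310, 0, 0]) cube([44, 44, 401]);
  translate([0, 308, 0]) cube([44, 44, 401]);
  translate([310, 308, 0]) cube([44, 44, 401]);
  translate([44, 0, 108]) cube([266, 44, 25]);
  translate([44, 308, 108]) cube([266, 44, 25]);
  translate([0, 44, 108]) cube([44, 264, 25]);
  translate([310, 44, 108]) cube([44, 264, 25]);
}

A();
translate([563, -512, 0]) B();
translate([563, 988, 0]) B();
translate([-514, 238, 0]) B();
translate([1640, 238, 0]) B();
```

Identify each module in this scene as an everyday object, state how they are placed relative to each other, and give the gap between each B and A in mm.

A is a table. B is a stool. Four stools sit around the table at the −y, +y, −x, +x sides. The gap between each stool and the table is 160 mm.

Each stool's nearest face is 160 mm from the table's bounding box.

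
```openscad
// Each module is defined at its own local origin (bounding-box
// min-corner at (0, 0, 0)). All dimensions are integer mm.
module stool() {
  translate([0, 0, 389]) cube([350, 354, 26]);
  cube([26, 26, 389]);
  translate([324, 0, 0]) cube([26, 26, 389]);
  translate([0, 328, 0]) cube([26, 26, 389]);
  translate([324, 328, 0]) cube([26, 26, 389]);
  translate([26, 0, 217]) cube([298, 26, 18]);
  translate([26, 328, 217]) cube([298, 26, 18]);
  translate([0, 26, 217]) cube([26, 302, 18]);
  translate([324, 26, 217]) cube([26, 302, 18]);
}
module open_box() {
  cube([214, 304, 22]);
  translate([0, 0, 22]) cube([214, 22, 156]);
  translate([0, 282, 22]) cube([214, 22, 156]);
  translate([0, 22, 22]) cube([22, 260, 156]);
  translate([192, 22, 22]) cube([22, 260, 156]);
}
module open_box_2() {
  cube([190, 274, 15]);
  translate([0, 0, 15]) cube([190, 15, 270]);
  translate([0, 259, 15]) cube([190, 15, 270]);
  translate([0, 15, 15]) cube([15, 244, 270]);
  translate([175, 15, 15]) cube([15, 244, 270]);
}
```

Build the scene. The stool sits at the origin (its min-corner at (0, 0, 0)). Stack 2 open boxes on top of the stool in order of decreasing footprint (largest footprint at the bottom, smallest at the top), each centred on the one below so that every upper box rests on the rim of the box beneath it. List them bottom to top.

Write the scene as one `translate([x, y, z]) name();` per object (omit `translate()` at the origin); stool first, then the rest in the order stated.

stool();
translate([68, 25, 415]) open_box();
translate([80, 40, 593]) open_box_2();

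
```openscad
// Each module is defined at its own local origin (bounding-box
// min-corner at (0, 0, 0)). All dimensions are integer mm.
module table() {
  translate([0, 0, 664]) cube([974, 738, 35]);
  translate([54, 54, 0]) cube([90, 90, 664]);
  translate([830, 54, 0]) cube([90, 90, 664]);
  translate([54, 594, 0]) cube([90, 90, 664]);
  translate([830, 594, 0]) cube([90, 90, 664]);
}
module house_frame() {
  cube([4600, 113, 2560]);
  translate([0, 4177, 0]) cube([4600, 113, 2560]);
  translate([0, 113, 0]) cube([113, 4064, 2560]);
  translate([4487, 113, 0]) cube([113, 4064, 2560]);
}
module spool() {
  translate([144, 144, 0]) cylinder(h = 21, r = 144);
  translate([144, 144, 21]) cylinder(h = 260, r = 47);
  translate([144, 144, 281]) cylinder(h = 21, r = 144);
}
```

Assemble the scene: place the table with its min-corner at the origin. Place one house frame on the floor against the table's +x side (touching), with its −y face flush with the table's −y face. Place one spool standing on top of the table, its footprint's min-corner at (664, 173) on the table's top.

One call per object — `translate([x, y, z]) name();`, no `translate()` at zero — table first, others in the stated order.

table();
translate([974, 0, 0]) house_frame();
translate([664, 173, 699]) spool();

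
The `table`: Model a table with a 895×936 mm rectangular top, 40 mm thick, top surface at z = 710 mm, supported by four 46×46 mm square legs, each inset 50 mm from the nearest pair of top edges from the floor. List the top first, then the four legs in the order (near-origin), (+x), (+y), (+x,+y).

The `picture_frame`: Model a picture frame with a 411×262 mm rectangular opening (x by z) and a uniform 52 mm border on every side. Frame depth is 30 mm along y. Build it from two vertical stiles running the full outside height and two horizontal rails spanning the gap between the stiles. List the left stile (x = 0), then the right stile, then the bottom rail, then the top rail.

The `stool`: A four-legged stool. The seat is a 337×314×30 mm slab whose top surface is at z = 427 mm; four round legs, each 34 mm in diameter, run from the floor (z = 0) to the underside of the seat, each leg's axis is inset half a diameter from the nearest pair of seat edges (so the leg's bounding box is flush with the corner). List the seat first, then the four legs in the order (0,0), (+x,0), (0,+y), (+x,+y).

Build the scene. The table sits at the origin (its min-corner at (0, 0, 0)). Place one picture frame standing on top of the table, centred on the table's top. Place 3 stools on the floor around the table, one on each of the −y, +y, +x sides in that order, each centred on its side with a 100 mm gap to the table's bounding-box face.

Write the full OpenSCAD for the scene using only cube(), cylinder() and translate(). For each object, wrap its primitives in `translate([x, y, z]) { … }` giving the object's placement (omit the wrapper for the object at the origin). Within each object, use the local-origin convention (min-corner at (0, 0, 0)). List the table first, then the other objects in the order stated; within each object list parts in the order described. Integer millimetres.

translate([0, 0, 670]) cube([895, 936, 40]);
translate([50, 50, 0]) cube([46, 46, 670]);
translate([799, 50, 0]) cube([46, 46, 670]);
translate([50, 840, 0]) cube([46, 46, 670]);
translate([799, 840, 0]) cube([46, 46, 670]);
translate([190, 453, 710]) {
  cube([52, 30, 366]);
  translate([463, 0, 0]) cube([52, 30, 366]);
  translate([52, 0, 0]) cube([411, 30, 52]);
  translate([52, 0, 314]) cube([411, 30, 52]);
}
translate([279, -414, 0]) {
  translate([0, 0, 397]) cube([337, 314, 30]);
  translate([17, 17, 0]) cylinder(h = 397, r = 17);
  translate([320, 17, 0]) cylinder(h = 397, r = 17);
  translate([17, 297, 0]) cylinder(h = 397, r = 17);
  translate([320, 297, 0]) cylinder(h = 397, r = 17);
}
translate([279, 1036, 0]) {
  translate([0, 0, 397]) cube([337, 314, 30]);
  translate([17, 17, 0]) cylinder(h = 397, r = 17);
  translate([320, 17, 0]) cylinder(h = 397, r = 17);
  translate([17, 297, 0]) cylinder(h = 397, r = 17);
  translate([320, 297, 0]) cylinder(h = 397, r = 17);
}
translate([995, 311, 0]) {
  translate([0, 0, 397]) cube([337, 314, 30]);
  translate([17, 17, 0]) cylinder(h = 397, r = 17);
  translate([320, 17, 0]) cylinder(h = 397, r = 17);
  translate([17, 297, 0]) cylinder(h = 397, r = 17);
  translate([320, 297, 0]) cylinder(h = 397, r = 17);
}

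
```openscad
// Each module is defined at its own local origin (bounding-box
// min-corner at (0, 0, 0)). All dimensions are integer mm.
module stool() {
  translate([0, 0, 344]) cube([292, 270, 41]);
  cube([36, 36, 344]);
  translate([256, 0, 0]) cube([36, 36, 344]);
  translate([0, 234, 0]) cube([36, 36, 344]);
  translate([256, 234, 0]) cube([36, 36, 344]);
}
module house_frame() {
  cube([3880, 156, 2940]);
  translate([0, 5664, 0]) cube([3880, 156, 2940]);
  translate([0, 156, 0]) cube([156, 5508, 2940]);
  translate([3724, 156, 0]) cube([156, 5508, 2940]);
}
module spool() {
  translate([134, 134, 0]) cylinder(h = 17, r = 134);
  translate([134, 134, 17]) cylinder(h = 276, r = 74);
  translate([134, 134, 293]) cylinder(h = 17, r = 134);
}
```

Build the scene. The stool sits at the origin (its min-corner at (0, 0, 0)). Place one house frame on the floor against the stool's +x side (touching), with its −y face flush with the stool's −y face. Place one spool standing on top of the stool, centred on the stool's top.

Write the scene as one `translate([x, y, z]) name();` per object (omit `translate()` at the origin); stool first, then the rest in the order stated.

stool();
translate([292, 0, 0]) house_frame();
translate([12, 1, 385]) spool();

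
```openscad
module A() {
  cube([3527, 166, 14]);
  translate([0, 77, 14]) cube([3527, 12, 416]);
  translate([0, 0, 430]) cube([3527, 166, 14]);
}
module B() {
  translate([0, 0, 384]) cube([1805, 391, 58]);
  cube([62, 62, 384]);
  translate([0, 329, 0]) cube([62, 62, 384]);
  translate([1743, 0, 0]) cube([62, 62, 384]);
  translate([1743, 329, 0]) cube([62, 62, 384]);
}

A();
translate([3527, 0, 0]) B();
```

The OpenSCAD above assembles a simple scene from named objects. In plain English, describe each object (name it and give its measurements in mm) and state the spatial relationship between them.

A is an I-beam lying along x, 3527 mm long. Overall section height 444 mm. Two flanges 166 mm wide (y) and 14 mm thick, one on the floor and one at the top; a web 12 mm thick runs between them, centred on the flange width.

B is a long wooden bench with a 1805 mm (x) × 391 mm (y) seat, 58 mm thick, its top surface 442 mm above the floor. Four 62 mm square legs at the seat corners, flush with the edges, run from z = 0 to the seat underside.

The bench is against the I-beam's +x side, with their −y faces flush.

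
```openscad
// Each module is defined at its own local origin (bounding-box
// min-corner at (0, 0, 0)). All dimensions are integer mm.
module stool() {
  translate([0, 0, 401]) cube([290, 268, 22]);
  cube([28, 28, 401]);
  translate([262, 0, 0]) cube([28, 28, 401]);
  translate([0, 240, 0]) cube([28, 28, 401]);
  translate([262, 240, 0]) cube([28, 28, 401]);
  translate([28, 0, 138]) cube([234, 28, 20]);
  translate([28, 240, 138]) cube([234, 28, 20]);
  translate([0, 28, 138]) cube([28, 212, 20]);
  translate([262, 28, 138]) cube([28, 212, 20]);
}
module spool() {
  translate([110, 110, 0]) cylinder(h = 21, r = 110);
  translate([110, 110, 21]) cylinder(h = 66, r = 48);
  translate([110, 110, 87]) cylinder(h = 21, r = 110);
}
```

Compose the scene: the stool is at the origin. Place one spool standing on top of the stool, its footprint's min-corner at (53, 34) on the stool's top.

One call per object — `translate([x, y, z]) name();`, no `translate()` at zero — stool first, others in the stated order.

stool();
translate([53, 34, 423]) spool();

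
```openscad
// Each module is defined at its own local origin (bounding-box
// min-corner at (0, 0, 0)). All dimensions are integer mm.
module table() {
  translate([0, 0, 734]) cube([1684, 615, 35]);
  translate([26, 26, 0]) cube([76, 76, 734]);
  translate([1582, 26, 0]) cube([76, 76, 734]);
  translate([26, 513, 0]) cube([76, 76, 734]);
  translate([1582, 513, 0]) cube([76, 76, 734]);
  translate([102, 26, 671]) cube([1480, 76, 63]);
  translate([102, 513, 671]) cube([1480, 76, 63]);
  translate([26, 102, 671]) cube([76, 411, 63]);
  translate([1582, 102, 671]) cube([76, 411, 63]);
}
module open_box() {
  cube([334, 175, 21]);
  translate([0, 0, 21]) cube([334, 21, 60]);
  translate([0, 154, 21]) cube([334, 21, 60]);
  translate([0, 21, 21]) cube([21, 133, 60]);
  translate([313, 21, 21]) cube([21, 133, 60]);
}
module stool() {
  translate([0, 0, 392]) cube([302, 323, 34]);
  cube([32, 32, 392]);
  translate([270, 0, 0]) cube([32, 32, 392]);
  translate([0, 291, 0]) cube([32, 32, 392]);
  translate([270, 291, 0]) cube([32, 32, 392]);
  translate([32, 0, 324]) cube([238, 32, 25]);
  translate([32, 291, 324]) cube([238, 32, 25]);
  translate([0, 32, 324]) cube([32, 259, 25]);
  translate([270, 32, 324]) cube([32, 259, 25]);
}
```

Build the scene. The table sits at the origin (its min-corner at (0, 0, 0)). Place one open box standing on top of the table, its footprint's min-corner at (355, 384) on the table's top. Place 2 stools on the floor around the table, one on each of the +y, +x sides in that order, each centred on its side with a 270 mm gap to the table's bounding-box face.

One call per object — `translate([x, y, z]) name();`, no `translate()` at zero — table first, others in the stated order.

table();
translate([355, 384, 769]) open_box();
translate([691, 885, 0]) stool();
translate([1954, 146, 0]) stool();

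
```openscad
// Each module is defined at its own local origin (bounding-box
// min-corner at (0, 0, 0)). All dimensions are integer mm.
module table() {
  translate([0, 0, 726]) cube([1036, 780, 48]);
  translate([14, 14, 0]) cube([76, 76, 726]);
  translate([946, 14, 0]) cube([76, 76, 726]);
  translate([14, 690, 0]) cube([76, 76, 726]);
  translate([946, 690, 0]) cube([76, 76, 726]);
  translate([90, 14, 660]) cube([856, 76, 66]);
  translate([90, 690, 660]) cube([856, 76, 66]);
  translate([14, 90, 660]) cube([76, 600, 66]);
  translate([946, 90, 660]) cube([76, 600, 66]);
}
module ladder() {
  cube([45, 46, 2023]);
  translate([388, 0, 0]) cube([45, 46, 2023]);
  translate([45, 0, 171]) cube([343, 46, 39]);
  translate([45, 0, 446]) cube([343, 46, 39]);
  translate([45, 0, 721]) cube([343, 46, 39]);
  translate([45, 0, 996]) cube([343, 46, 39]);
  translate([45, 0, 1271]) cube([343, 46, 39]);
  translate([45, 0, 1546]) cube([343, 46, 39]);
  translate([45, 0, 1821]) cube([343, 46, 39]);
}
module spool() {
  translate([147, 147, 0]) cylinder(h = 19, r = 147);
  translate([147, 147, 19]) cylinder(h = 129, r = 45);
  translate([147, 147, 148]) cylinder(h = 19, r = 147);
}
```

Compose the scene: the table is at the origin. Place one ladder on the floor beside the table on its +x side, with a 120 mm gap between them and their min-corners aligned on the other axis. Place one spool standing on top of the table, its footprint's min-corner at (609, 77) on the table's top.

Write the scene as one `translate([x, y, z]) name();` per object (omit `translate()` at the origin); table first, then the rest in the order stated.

table();
translate([1156, 0, 0]) ladder();
translate([609, 77, 774]) spool();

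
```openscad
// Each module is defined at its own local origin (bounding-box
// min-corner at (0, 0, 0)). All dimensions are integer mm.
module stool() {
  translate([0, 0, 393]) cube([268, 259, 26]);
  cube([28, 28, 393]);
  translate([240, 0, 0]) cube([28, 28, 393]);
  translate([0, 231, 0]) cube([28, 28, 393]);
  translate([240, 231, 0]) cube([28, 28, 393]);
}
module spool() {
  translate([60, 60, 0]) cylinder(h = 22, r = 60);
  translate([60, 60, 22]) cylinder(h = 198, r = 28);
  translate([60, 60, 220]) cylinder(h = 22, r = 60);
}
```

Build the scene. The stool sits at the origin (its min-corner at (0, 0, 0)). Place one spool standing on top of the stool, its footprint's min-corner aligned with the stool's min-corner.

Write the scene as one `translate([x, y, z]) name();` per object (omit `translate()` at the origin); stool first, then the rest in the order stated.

stool();
translate([0, 0, 419]) spool();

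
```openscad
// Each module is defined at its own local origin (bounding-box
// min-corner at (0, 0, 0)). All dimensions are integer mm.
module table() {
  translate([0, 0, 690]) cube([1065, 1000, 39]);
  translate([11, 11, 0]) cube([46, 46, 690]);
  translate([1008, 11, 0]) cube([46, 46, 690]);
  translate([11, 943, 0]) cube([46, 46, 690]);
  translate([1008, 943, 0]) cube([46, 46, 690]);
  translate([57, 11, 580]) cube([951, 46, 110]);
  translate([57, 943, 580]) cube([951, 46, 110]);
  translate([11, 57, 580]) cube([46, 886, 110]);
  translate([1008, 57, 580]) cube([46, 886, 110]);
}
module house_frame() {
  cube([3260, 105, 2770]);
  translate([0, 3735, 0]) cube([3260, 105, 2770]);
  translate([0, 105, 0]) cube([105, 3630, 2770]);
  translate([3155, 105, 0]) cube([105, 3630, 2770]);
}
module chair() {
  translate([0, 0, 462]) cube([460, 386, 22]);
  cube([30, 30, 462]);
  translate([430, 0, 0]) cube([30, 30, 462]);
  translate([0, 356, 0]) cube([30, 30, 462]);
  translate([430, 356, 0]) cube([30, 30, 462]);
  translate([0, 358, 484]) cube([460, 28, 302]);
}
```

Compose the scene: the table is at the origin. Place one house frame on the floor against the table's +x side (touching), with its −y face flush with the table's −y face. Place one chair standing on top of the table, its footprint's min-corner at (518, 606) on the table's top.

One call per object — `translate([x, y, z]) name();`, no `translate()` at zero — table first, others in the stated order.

table();
translate([1065, 0, 0]) house_frame();
translate([518, 606, 729]) chair();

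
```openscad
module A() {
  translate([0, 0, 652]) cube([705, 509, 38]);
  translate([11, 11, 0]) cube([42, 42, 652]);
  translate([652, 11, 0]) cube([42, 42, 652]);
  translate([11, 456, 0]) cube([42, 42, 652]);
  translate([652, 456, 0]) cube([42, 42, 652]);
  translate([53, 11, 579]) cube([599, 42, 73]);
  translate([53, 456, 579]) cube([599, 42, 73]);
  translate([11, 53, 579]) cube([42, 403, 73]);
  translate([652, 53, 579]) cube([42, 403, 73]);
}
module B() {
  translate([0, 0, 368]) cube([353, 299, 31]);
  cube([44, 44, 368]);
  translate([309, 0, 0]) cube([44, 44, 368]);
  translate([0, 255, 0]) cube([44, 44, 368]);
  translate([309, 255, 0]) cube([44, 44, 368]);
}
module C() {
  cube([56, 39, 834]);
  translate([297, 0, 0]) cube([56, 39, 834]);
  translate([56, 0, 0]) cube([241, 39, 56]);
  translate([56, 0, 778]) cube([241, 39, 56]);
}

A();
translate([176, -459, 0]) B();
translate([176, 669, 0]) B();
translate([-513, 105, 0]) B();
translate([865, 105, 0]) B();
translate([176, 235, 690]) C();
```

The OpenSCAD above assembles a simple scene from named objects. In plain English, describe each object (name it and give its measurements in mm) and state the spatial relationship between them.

A is a table: top 705 mm (x) × 509 mm (y), 38 mm thick, upper face at z = 690 mm, on four 42×42 mm square legs, each inset 11 mm from the nearest pair of top edges, running from z = 0 to the bottom of the top. Four apron rails, 42 mm thick and 73 mm tall, run between adjacent legs with their top edges flush with the underside of the top and their outer faces flush with the legs' outer faces.

B is a four-legged stool. The seat is 353×299 mm, 31 mm thick, top at z = 399 mm. It stands on four square legs, each 44×44 mm in cross-section, from z = 0 to the seat underside, each flush with a corner of the seat.

C is a picture frame with a 241×722 mm rectangular opening (x by z) and a uniform 56 mm border on every side. Frame depth is 39 mm along y. It is built from two vertical stiles running the full outside height and two horizontal rails spanning the gap between the stiles.

Four stools sit around the table at the −y, +y, −x, +x sides. The picture frame is on top of the table, centred.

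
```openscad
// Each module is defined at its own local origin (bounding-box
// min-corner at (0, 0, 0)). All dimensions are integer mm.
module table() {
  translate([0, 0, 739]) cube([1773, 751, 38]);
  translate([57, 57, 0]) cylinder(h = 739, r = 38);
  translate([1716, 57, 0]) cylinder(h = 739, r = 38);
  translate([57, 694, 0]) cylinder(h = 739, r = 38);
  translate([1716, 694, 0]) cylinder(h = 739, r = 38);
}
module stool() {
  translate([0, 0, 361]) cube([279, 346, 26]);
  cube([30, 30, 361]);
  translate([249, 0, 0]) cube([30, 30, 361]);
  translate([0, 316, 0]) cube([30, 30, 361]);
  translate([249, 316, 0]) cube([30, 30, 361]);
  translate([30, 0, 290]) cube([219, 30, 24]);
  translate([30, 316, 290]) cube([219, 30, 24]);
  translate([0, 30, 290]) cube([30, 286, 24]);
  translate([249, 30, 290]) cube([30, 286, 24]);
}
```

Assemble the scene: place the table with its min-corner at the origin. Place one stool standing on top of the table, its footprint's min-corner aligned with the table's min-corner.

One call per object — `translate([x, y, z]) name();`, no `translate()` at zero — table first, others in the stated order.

table();
translate([0, 0, 777]) stool();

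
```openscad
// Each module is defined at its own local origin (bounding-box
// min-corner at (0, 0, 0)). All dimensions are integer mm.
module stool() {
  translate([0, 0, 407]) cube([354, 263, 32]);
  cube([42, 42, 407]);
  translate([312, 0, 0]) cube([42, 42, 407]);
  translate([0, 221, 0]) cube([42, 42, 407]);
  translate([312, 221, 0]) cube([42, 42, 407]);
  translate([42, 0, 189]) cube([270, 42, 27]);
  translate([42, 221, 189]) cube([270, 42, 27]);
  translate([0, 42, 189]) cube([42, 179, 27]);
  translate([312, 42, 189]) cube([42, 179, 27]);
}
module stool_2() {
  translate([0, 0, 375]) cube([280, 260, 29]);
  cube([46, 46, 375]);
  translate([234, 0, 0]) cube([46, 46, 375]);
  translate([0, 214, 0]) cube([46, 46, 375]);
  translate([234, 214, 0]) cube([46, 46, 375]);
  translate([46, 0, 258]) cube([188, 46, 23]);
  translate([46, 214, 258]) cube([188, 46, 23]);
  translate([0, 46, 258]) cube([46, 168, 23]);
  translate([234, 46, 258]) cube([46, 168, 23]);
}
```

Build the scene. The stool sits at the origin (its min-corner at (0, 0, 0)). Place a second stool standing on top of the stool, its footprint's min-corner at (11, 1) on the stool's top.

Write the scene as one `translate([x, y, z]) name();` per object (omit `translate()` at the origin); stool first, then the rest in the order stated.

stool();
translate([11, 1, 439]) stool_2();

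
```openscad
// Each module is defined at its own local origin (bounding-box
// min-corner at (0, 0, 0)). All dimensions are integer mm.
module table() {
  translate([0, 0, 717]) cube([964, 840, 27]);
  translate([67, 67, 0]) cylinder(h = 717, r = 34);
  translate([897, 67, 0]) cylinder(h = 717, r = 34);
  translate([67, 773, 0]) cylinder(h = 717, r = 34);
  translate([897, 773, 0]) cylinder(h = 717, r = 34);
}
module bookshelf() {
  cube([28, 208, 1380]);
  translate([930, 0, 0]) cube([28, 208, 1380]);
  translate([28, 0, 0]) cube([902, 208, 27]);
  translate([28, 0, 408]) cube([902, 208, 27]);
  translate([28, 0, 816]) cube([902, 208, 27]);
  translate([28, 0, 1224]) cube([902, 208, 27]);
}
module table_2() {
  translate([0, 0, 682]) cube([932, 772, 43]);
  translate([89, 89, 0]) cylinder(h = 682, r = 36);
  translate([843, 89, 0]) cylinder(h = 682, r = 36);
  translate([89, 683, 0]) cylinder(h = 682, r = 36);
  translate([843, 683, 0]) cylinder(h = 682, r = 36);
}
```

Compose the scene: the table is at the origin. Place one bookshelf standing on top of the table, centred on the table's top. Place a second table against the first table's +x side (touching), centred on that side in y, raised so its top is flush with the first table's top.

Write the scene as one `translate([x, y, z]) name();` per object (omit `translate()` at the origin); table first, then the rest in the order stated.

table();
translate([3, 316, 744]) bookshelf();
translate([964, 34, 19]) table_2();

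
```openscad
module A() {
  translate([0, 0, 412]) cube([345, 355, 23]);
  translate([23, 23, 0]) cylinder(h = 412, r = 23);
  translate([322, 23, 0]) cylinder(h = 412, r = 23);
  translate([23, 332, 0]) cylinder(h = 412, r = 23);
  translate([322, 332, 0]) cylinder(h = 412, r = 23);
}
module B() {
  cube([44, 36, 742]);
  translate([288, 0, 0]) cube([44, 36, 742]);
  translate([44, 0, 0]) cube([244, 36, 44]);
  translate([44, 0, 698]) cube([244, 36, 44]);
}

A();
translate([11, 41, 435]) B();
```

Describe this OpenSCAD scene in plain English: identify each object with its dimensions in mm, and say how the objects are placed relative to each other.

A is a four-legged stool. The seat is a 345×355×23 mm slab whose top surface is at z = 435 mm; four round legs, each 46 mm in diameter, run from the floor (z = 0) to the underside of the seat, each leg's axis is inset half a diameter from the nearest pair of seat edges (so the leg's bounding box is flush with the corner).

B is a rectangular picture frame lying in the x–z plane (depth along y). The opening is 244 mm wide (x) by 654 mm tall (z), surrounded by a border 44 mm wide on all four sides. The frame is 36 mm deep and is made of two full-height vertical stiles with two horizontal rails fitted between them.

The picture frame is on top of the stool.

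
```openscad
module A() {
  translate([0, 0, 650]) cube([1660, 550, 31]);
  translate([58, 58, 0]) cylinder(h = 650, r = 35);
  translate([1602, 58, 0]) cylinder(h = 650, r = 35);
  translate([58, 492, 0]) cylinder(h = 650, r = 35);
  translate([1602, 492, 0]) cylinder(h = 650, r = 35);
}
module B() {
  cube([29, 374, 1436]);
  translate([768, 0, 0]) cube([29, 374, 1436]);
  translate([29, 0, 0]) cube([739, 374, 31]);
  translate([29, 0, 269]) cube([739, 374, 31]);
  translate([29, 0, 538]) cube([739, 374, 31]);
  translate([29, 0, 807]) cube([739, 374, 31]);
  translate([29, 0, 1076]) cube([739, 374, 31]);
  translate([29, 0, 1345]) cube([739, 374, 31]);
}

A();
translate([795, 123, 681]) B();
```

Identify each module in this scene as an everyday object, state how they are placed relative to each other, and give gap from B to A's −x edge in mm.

The bookshelf's min-x is at 795; the table's min-x is 0; gap = 795 mm.

A is a table. B is a bookshelf. The bookshelf is on top of the table. The gap from the bookshelf to the table's −x edge is 795 mm.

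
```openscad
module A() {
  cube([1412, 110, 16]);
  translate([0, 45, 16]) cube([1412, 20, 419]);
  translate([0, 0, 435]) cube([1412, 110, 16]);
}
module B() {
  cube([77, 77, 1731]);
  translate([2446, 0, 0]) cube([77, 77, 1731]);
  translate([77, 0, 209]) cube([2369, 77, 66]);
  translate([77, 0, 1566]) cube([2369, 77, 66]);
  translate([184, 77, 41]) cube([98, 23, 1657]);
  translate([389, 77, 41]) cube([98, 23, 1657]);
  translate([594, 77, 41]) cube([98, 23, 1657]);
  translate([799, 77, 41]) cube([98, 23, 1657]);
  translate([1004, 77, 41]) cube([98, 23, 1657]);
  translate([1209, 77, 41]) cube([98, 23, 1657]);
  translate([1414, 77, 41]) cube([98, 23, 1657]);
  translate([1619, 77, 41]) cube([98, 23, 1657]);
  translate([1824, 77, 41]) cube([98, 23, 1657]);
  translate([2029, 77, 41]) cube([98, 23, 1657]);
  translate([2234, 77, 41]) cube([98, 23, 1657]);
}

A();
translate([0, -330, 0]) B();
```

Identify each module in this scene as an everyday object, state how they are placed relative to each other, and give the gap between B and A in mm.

A is an I-beam. B is a fence section. The fence section is on the floor beside the I-beam on its −y side. The gap between the fence section and the I-beam is 230 mm.

The fence section's nearest face is 230 mm from the I-beam's −y face.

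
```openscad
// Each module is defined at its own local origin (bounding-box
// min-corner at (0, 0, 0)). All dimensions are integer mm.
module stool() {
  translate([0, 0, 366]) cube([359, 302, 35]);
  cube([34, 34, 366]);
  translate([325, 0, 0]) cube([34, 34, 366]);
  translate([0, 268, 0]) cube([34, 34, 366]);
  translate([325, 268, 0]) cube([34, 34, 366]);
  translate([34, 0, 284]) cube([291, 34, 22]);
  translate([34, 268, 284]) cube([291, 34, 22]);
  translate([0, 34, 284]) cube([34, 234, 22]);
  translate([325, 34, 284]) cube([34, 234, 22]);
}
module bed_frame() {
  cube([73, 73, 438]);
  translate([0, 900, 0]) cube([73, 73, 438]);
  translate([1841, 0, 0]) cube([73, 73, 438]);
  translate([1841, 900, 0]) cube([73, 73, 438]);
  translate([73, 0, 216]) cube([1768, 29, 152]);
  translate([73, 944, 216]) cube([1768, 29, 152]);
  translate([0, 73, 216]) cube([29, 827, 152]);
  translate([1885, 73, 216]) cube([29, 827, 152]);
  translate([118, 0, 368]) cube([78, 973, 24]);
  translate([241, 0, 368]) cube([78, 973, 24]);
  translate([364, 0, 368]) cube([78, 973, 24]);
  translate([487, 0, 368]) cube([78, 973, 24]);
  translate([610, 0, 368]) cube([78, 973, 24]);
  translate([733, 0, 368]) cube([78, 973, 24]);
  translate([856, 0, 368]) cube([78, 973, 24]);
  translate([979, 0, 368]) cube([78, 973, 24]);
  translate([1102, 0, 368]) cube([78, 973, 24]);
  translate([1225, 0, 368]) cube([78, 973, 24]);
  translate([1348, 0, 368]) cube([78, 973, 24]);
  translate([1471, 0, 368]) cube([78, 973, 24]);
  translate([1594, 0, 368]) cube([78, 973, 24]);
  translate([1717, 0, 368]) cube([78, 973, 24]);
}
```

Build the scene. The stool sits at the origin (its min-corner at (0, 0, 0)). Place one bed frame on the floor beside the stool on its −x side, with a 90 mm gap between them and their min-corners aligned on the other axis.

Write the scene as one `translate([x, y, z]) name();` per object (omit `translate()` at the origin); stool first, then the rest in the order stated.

stool();
translate([-2004, 0, 0]) bed_frame();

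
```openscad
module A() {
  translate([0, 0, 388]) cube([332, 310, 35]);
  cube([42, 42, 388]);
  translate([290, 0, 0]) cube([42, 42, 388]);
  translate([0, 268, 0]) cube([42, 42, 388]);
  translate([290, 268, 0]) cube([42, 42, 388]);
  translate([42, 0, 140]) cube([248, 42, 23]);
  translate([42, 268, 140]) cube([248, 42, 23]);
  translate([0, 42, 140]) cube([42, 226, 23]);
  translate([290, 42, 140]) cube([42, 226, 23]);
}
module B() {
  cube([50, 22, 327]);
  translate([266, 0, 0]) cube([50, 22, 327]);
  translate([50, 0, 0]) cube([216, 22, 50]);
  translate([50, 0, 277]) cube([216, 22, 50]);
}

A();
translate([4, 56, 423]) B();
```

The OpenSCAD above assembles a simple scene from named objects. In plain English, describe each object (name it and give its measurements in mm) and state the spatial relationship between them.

A is a four-legged stool. The seat is a 332×310×35 mm slab whose top surface is at z = 423 mm; four square legs, each 42×42 mm in cross-section, run from the floor (z = 0) to the underside of the seat, each flush with a corner of the seat. Four stretchers, 42 mm wide and 23 mm tall, connect adjacent legs with their undersides at z = 140 mm, each running between the inner faces of the legs it joins and aligned with the legs' outer faces on the other axis.

B is a picture frame with a 216×227 mm rectangular opening (x by z) and a uniform 50 mm border on every side. Frame depth is 22 mm along y. It is built from two vertical stiles running the full outside height and two horizontal rails spanning the gap between the stiles.

The picture frame is on top of the stool.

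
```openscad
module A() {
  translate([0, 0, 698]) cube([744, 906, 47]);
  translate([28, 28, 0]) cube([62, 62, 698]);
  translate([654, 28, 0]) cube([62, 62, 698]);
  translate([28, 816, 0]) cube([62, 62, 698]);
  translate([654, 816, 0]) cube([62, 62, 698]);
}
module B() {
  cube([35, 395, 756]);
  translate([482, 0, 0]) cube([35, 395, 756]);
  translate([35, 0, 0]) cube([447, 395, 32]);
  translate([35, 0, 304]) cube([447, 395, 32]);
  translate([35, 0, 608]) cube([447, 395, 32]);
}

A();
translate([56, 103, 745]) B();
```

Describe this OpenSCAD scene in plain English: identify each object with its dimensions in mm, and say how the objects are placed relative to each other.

A is a table: top 744 mm (x) × 906 mm (y), 47 mm thick, upper face at z = 745 mm, on four 62×62 mm square legs, each inset 28 mm from the nearest pair of top edges, running from z = 0 to the bottom of the top.

B is a bookshelf 517 mm wide overall, 395 mm deep and 756 mm tall. The two sides are 35 mm thick vertical panels. 3 horizontal shelves of 32 mm thickness span between the inner faces of the sides; the lowest shelf sits on the floor and shelves are stacked with a clear vertical gap of 272 mm between each pair.

The bookshelf is on top of the table.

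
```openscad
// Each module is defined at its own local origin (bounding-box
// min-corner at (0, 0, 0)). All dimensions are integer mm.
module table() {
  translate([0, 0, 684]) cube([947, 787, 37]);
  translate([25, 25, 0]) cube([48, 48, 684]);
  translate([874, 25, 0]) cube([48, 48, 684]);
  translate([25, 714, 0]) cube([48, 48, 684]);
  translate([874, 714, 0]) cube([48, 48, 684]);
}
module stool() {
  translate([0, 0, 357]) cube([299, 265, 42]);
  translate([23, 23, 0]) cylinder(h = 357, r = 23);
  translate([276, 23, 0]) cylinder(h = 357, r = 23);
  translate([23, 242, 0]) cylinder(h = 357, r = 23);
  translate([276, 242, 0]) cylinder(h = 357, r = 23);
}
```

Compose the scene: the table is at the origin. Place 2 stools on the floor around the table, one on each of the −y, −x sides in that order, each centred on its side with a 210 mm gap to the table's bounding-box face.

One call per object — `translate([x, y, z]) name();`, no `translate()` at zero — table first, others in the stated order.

table();
translate([324, -475, 0]) stool();
translate([-509, 261, 0]) stool();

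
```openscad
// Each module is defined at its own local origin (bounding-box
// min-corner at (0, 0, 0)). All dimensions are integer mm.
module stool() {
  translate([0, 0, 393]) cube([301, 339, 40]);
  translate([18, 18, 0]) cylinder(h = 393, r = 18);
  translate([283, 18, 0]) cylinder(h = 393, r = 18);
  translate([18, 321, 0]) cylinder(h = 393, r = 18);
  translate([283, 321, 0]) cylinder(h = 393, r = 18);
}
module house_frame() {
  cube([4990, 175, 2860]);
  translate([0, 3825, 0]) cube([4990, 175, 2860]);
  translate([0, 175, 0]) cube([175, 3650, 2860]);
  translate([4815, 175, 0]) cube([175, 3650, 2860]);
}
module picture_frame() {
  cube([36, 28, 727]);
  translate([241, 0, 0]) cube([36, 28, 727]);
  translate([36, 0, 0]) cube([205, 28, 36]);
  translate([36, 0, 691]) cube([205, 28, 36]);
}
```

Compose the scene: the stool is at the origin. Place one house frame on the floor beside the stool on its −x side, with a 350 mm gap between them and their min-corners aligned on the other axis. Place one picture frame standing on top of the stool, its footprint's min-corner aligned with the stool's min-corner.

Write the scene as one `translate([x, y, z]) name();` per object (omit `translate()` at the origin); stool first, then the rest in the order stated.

stool();
translate([-5340, 0, 0]) house_frame();
translate([0, 0, 433]) picture_frame();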